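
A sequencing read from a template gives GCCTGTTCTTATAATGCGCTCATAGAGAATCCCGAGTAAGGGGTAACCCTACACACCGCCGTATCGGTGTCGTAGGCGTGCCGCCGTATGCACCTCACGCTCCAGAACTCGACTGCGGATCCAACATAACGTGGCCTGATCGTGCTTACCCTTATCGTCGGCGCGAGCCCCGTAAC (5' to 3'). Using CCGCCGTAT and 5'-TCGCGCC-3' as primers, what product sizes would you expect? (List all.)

111 bp, 86 bp

The forward primer CCGCCGTAT matches the top strand at positions 56–64, 81–89.
The reverse primer's reverse complement is GGCGCGA, matching at positions 160–166.
Each forward site pairs with the reverse site to give a product ending at position 166: sizes 111, 86 bp.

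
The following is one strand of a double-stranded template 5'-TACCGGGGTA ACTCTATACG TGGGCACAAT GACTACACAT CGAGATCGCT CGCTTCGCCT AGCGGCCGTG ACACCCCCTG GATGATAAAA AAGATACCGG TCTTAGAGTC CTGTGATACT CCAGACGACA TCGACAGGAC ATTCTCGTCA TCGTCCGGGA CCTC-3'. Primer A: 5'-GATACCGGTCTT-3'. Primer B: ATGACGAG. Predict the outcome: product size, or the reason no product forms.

Yes — a 59 bp product.

Primer A (GATACCGGTCTT) matches the top strand at positions 93–104; it acts as a forward primer.
Primer B's reverse complement is CTCGTCAT, matching the top strand at positions 144–151; it acts as a reverse primer.
The 3' ends face each other across positions 93–151, giving a 59 bp product.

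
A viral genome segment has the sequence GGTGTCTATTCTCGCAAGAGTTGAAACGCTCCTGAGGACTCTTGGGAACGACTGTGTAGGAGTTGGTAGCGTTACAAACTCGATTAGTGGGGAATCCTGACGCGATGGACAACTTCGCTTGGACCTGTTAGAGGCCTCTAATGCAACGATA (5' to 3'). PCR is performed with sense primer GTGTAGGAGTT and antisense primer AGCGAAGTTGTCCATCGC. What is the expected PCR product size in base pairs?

The forward primer matches the template at positions 54–64.
Taking the reverse complement of AGCGAAGTTGTCCATCGC gives GCGATGGACAACTTCGCT, found at positions 102–119 on the template; the primer anneals here to the top strand with its 3' end pointing upstream.
The product runs from position 54 to position 119, so its length is 119 − 54 + 1 = 66 bp.

66 bp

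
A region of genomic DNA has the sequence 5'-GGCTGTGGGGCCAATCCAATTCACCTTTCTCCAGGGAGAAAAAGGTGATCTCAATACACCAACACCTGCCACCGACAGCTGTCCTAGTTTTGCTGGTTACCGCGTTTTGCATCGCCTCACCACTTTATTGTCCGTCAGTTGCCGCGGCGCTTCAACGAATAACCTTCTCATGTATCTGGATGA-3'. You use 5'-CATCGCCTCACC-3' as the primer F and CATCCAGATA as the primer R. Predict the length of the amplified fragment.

73 bp

Scanning the template, CATCGCCTCACC occurs at positions 110–121; this primer anneals to the bottom strand there with its 3' end pointing downstream.
Reverse complement of the reverse primer: TATCTGGATG. This occurs on the top strand at positions 173–182.
Product length = (reverse-primer end) − (forward-primer start) + 1 = 182 − 110 + 1 = 73 bp.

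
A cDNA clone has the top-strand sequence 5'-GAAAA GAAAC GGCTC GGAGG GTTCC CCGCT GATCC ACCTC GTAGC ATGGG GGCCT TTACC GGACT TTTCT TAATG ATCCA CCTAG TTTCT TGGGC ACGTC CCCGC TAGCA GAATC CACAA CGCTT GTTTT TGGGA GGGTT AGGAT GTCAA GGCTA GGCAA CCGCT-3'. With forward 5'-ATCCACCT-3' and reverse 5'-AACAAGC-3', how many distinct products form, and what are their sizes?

The forward primer ATCCACCT matches the top strand at positions 32–39, 76–83.
The reverse primer's reverse complement is GCTTGTT, matching at positions 122–128.
Each forward site pairs with the reverse site to give a product ending at position 128: sizes 97, 53 bp.

Two products: 97 bp, 53 bp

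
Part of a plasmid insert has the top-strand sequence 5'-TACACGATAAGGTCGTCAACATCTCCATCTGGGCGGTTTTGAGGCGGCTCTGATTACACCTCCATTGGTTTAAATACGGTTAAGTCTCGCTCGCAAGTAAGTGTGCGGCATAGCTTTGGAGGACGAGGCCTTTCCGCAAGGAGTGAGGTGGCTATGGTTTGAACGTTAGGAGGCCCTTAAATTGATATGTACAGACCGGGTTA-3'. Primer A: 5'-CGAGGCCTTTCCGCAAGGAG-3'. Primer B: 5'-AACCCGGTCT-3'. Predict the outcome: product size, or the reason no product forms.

Yes — a 79 bp product.

Primer A (CGAGGCCTTTCCGCAAGGAG) matches the top strand at positions 124–143; it acts as a forward primer.
Primer B's reverse complement is AGACCGGGTT, matching the top strand at positions 193–202; it acts as a reverse primer.
The 3' ends face each other across positions 124–202, giving a 79 bp product.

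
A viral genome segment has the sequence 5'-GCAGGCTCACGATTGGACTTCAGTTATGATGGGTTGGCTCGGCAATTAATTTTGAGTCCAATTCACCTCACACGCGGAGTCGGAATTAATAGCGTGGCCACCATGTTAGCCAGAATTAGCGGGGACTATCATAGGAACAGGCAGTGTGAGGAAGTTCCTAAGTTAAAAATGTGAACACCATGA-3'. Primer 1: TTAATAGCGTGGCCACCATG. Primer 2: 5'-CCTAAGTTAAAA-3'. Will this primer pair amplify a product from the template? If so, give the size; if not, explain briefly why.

Primer 1 (TTAATAGCGTGGCCACCATG) matches the top strand at positions 86–105 (3' end points downstream).
Primer 2 (CCTAAGTTAAAA) also matches the top strand directly, at positions 157–168 — its reverse complement TTTTAACTTAGG is not present.
Both primers anneal to the bottom strand with 3' ends pointing the same way, so neither can prime synthesis back toward the other.

No product — both primers anneal to the same strand and extend in the same direction.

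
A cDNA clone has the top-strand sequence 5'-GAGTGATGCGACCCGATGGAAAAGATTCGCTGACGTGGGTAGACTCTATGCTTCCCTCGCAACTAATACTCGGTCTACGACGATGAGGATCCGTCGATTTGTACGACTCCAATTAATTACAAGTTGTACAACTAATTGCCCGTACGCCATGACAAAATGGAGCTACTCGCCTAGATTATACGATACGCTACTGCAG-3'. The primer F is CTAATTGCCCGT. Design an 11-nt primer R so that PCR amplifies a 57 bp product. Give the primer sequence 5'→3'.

5'-GCGTATCGTAT-3'

The forward primer binds at positions 132–143, so a 57 bp product ends at position 132 + 57 − 1 = 188.
The reverse primer anneals to the top strand over positions 178–188, i.e. to ATACGATACGC.
Its sequence written 5'→3' is the reverse complement: GCGTATCGTAT.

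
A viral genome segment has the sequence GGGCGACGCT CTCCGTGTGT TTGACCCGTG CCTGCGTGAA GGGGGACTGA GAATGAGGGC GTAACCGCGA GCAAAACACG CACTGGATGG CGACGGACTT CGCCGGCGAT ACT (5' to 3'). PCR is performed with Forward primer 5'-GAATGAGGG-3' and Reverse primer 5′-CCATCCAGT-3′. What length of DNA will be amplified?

40 bp

The forward primer matches the template at positions 51–59.
Reverse complement of the reverse primer: ACTGGATGG. This occurs on the top strand at positions 82–90.
Amplicon spans positions 51–90: 40 bp.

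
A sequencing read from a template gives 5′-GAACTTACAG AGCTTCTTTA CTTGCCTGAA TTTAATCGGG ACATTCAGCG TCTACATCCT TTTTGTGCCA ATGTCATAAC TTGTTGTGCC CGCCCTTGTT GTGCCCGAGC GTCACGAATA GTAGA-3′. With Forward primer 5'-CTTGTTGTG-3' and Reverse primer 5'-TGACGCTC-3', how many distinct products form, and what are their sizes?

The forward primer CTTGTTGTG matches the top strand at positions 80–88, 95–103.
The reverse primer's reverse complement is GAGCGTCA, matching at positions 107–114.
Each forward site pairs with the reverse site to give a product ending at position 114: sizes 35, 20 bp.

Two products: 35 bp, 20 bp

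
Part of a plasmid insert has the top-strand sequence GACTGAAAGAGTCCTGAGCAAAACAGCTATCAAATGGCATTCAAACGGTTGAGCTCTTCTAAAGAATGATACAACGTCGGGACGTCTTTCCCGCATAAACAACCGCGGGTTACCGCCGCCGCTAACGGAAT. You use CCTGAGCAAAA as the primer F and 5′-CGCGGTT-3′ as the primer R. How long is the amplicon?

95 bp

Scanning the template, CCTGAGCAAAA occurs at positions 13–23; this primer anneals to the bottom strand there with its 3' end pointing downstream.
Reverse complement of the reverse primer: AACCGCG. This occurs on the top strand at positions 101–107.
Product length = (reverse-primer end) − (forward-primer start) + 1 = 107 − 13 + 1 = 95 bp.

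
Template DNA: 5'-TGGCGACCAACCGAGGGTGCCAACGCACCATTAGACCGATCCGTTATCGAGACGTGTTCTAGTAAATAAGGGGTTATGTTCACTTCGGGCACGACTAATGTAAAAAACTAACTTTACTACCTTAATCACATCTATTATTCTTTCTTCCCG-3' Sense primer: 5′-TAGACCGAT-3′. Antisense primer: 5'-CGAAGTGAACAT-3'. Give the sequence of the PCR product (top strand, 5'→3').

5'-TAGACCGATCCGTTATCGAGACGTGTTCTAGTAAATAAGGGGTTATGTTCACTTCG-3'

The forward primer matches the template at positions 32–40.
Taking the reverse complement of CGAAGTGAACAT gives ATGTTCACTTCG, found at positions 76–87 on the template; the primer anneals here to the top strand with its 3' end pointing upstream.
The product is the template from position 32 through 87 (56 bp).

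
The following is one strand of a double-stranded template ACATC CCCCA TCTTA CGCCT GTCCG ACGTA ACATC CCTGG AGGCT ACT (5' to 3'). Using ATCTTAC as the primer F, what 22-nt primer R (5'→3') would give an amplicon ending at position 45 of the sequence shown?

The forward primer binds at positions 10–16; the product's 3' end on the top strand is position 45.
The reverse primer anneals to the top strand over positions 24–45, i.e. to CGACGTAACATCCCTGGAGGCT.
Its sequence written 5'→3' is the reverse complement: AGCCTCCAGGGATGTTACGTCG.

5'-AGCCTCCAGGGATGTTACGTCG-3'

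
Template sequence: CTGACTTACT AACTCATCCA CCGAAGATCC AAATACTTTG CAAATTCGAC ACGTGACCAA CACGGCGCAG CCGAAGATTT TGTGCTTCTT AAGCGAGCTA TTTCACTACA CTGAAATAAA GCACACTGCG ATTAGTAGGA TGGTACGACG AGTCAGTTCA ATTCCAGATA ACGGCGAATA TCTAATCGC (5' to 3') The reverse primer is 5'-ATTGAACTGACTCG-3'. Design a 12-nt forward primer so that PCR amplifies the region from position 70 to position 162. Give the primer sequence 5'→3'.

5'-GCCGAAGATTTT-3'

The reverse primer's reverse complement CGAGTCAGTTCAAT matches the template at positions 149–162; the product starts at position 70.
The forward primer is identical to the top strand over positions 70–81: GCCGAAGATTTT.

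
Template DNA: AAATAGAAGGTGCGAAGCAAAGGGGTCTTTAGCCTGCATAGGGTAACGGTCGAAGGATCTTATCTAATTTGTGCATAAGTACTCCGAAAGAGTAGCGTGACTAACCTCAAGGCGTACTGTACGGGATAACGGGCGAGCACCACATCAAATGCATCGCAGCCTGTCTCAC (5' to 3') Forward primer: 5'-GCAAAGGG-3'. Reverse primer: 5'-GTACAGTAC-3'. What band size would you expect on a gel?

The forward primer matches the template at positions 17–24.
The reverse primer's reverse complement is GTACTGTAC, which matches the template at positions 114–122.
The product runs from position 17 to position 122, so its length is 122 − 17 + 1 = 106 bp.

106 bp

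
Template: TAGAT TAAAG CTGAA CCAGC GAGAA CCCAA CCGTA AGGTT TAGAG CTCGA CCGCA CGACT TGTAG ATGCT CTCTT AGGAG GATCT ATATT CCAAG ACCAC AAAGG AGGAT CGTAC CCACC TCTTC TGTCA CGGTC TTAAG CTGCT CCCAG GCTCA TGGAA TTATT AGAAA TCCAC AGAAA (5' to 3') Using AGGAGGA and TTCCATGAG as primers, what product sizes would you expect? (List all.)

85 bp, 58 bp

The forward primer AGGAGGA matches the top strand at positions 76–82, 103–109.
The reverse primer's reverse complement is CTCATGGAA, matching at positions 152–160.
Each forward site pairs with the reverse site to give a product ending at position 160: sizes 85, 58 bp.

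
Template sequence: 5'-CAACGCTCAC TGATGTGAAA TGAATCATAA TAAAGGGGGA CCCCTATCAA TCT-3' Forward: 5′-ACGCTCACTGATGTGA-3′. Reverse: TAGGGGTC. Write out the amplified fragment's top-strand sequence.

5'-ACGCTCACTGATGTGAAATGAATCATAATAAAGGGGGACCCCTA-3'

Forward primer ACGCTCACTGATGTGA is found on the top strand at positions 3–18.
Taking the reverse complement of TAGGGGTC gives GACCCCTA, found at positions 39–46 on the template; the primer anneals here to the top strand with its 3' end pointing upstream.
The product is the template from position 3 through 46 (44 bp).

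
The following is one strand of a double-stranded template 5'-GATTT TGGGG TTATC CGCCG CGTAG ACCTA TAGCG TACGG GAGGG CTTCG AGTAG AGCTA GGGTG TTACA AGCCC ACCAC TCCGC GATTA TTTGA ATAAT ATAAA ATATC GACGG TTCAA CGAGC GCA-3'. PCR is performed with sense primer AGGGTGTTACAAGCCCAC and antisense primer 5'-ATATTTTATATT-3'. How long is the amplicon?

The forward primer matches the template at positions 60–77.
The reverse primer's reverse complement is AATATAAAATAT, which matches the template at positions 98–109.
Amplicon spans positions 60–109: 50 bp.

50 bp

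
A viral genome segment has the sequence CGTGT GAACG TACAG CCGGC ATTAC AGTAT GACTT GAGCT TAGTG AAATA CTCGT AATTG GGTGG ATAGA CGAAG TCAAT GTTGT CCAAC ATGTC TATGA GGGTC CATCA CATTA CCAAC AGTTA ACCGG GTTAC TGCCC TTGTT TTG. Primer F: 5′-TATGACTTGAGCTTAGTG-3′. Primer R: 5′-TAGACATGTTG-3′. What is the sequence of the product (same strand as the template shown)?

Forward primer TATGACTTGAGCTTAGTG is found on the top strand at positions 28–45.
Taking the reverse complement of TAGACATGTTG gives CAACATGTCTA, found at positions 87–97 on the template; the primer anneals here to the top strand with its 3' end pointing upstream.
The product is the template from position 28 through 97 (70 bp).

5'-TATGACTTGAGCTTAGTGAAATACTCGTAATTGGGTGGATAGACGAAGTCAATGTTGTCCAACATGTCTA-3'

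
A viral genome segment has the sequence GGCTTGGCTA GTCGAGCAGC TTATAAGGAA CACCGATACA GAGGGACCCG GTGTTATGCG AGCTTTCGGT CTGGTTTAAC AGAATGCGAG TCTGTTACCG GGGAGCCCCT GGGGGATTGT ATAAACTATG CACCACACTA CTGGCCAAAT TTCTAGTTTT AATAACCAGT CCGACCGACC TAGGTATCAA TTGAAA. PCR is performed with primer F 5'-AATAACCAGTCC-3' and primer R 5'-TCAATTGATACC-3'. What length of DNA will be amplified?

34 bp

Forward primer AATAACCAGTCC is found on the top strand at positions 161–172.
The reverse primer's reverse complement is GGTATCAATTGA, which matches the template at positions 183–194.
Product length = (reverse-primer end) − (forward-primer start) + 1 = 194 − 161 + 1 = 34 bp.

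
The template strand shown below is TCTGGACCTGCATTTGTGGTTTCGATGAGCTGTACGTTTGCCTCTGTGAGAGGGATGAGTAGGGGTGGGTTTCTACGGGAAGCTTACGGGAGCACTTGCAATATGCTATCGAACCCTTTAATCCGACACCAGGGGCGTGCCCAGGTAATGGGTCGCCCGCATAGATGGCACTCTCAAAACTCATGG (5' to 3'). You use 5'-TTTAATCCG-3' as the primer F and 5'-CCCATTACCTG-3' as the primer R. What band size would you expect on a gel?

36 bp

Forward primer TTTAATCCG is found on the top strand at positions 117–125.
Taking the reverse complement of CCCATTACCTG gives CAGGTAATGGG, found at positions 142–152 on the template; the primer anneals here to the top strand with its 3' end pointing upstream.
The product runs from position 117 to position 152, so its length is 152 − 117 + 1 = 36 bp.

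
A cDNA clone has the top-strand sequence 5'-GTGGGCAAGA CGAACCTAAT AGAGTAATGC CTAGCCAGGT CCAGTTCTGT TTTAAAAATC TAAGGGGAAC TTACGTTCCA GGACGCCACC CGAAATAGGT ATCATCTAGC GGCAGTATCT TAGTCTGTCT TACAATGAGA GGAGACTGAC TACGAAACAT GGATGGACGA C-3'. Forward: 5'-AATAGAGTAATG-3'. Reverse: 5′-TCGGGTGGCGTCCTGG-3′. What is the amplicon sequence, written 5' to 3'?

5'-AATAGAGTAATGCCTAGCCAGGTCCAGTTCTGTTTTAAAAATCTAAGGGGAACTTACGTTCCAGGACGCCACCCGA-3'

The forward primer matches the template at positions 18–29.
The reverse primer's reverse complement is CCAGGACGCCACCCGA, which matches the template at positions 78–93.
The product is the template from position 18 through 93 (76 bp).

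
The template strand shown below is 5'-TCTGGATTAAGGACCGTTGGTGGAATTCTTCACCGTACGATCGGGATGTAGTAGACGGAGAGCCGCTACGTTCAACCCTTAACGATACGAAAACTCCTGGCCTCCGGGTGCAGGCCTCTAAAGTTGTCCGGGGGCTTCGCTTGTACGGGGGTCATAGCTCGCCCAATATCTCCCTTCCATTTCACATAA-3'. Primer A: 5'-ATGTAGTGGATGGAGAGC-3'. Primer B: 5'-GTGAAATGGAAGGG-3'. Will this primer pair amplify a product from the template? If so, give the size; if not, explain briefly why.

Primer A (ATGTAGTGGATGGAGAGC) does not match the top strand, and its reverse complement GCTCTCCATCCACTACAT does not match either.
With no annealing site for primer A, no amplification occurs.

No product — primer A has no binding site in the template.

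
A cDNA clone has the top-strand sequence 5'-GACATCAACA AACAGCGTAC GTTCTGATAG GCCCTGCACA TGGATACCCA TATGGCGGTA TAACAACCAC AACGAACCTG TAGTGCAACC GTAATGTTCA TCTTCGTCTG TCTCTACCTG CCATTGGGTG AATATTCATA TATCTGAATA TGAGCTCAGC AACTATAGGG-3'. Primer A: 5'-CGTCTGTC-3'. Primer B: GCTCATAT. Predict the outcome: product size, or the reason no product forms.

Primer A (CGTCTGTC) matches the top strand at positions 105–112; it acts as a forward primer.
Primer B's reverse complement is ATATGAGC, matching the top strand at positions 148–155; it acts as a reverse primer.
The 3' ends face each other across positions 105–155, giving a 51 bp product.

Yes — a 51 bp product.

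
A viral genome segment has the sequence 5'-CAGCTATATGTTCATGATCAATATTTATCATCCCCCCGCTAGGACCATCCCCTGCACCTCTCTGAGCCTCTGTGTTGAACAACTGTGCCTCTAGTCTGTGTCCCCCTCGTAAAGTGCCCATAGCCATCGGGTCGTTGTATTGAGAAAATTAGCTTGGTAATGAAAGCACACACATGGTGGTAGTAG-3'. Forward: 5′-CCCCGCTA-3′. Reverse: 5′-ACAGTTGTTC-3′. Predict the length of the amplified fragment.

53 bp

Scanning the template, CCCCGCTA occurs at positions 34–41; this primer anneals to the bottom strand there with its 3' end pointing downstream.
Taking the reverse complement of ACAGTTGTTC gives GAACAACTGT, found at positions 77–86 on the template; the primer anneals here to the top strand with its 3' end pointing upstream.
Product length = (reverse-primer end) − (forward-primer start) + 1 = 86 − 34 + 1 = 53 bp.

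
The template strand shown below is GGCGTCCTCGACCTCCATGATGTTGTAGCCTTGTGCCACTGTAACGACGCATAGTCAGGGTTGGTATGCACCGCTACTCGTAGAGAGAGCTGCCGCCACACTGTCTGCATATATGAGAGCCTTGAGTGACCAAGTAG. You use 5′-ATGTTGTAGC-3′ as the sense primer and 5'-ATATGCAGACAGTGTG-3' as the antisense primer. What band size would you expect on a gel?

Scanning the template, ATGTTGTAGC occurs at positions 20–29; this primer anneals to the bottom strand there with its 3' end pointing downstream.
Reverse complement of the reverse primer: CACACTGTCTGCATAT. This occurs on the top strand at positions 97–112.
Amplicon spans positions 20–112: 93 bp.

93 bp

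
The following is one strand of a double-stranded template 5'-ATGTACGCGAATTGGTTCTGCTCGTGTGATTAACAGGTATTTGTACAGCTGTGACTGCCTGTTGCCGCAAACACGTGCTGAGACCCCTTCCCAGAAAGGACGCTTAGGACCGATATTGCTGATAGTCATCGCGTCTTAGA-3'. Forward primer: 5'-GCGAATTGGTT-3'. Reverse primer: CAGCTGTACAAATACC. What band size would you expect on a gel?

Forward primer GCGAATTGGTT is found on the top strand at positions 7–17.
Reverse complement of the reverse primer: GGTATTTGTACAGCTG. This occurs on the top strand at positions 36–51.
Product length = (reverse-primer end) − (forward-primer start) + 1 = 51 − 7 + 1 = 45 bp.

45 bp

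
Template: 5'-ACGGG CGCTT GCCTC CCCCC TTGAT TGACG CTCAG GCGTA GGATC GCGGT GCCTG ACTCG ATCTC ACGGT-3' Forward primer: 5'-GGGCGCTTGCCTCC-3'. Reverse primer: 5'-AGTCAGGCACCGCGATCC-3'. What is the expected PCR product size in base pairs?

56 bp

Forward primer GGGCGCTTGCCTCC is found on the top strand at positions 3–16.
Reverse complement of the reverse primer: GGATCGCGGTGCCTGACT. This occurs on the top strand at positions 41–58.
Amplicon spans positions 3–58: 56 bp.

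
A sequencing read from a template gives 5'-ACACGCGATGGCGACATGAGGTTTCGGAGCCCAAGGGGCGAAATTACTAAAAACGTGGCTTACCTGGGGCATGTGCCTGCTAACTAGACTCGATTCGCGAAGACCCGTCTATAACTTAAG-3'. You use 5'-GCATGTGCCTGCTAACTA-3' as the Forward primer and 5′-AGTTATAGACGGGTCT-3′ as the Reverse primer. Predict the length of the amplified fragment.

The forward primer matches the template at positions 69–86.
Reverse complement of the reverse primer: AGACCCGTCTATAACT. This occurs on the top strand at positions 101–116.
Amplicon spans positions 69–116: 48 bp.

48 bp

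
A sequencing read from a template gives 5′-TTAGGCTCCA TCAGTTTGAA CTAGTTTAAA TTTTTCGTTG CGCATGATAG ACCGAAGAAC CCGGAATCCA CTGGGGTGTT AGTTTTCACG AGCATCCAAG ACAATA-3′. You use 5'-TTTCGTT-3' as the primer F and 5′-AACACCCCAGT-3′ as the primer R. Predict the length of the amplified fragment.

48 bp

Forward primer TTTCGTT is found on the top strand at positions 33–39.
Taking the reverse complement of AACACCCCAGT gives ACTGGGGTGTT, found at positions 70–80 on the template; the primer anneals here to the top strand with its 3' end pointing upstream.
Product length = (reverse-primer end) − (forward-primer start) + 1 = 80 − 33 + 1 = 48 bp.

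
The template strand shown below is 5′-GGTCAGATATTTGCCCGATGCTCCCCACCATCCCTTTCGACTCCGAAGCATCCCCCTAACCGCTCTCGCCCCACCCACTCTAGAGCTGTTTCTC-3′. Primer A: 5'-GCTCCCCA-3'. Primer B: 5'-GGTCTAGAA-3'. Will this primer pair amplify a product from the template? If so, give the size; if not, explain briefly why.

Primer B (GGTCTAGAA) does not match the top strand, and its reverse complement TTCTAGACC does not match either.
With no annealing site for primer B, no amplification occurs.

No product — primer B has no binding site in the template.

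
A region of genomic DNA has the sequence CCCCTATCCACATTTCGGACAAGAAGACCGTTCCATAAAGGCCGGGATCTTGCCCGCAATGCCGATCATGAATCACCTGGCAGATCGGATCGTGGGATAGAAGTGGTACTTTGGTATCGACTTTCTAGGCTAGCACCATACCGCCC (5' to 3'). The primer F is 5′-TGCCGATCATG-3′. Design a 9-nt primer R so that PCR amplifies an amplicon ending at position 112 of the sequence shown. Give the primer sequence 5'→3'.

5'-AAAGTACCA-3'

The forward primer binds at positions 60–70; the product's 3' end on the top strand is position 112.
The reverse primer anneals to the top strand over positions 104–112, i.e. to TGGTACTTT.
Its sequence written 5'→3' is the reverse complement: AAAGTACCA.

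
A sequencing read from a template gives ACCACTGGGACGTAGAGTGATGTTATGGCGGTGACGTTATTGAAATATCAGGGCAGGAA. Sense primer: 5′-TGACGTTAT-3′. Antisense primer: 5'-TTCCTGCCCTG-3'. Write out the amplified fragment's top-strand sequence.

5'-TGACGTTATTGAAATATCAGGGCAGGAA-3'

Forward primer TGACGTTAT is found on the top strand at positions 32–40.
The reverse primer's reverse complement is CAGGGCAGGAA, which matches the template at positions 49–59.
The product is the template from position 32 through 59 (28 bp).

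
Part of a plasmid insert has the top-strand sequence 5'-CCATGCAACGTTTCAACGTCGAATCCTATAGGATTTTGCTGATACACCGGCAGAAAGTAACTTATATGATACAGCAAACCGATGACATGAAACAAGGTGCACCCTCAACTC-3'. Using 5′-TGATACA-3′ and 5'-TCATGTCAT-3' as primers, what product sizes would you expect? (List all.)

51 bp, 24 bp

The forward primer TGATACA matches the top strand at positions 40–46, 67–73.
The reverse primer's reverse complement is ATGACATGA, matching at positions 82–90.
Each forward site pairs with the reverse site to give a product ending at position 90: sizes 51, 24 bp.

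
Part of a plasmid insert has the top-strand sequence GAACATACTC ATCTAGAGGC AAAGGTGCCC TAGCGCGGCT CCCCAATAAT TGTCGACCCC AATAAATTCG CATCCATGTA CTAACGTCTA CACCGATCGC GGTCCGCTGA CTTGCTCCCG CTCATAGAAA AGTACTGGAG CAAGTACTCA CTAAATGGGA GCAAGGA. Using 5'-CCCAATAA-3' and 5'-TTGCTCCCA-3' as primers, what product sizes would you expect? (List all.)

123 bp, 107 bp

The forward primer CCCAATAA matches the top strand at positions 42–49, 58–65.
The reverse primer's reverse complement is TGGGAGCAA, matching at positions 156–164.
Each forward site pairs with the reverse site to give a product ending at position 164: sizes 123, 107 bp.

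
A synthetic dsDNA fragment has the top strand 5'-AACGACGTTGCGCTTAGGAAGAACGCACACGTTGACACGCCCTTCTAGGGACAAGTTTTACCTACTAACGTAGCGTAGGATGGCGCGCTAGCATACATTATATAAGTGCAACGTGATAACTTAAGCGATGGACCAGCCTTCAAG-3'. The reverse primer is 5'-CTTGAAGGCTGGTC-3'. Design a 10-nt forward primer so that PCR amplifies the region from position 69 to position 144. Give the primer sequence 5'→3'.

5'-CGTAGCGTAG-3'

The reverse primer's reverse complement GACCAGCCTTCAAG matches the template at positions 131–144; the product starts at position 69.
The forward primer is identical to the top strand over positions 69–78: CGTAGCGTAG.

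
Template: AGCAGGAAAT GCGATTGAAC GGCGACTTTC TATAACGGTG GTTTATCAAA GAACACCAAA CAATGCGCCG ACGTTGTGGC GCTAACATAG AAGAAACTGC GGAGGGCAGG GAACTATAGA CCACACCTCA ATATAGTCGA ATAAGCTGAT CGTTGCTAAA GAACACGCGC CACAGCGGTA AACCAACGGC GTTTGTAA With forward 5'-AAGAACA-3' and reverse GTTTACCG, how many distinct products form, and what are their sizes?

Two products: 135 bp, 25 bp

The forward primer AAGAACA matches the top strand at positions 49–55, 159–165.
The reverse primer's reverse complement is CGGTAAAC, matching at positions 176–183.
Each forward site pairs with the reverse site to give a product ending at position 183: sizes 135, 25 bp.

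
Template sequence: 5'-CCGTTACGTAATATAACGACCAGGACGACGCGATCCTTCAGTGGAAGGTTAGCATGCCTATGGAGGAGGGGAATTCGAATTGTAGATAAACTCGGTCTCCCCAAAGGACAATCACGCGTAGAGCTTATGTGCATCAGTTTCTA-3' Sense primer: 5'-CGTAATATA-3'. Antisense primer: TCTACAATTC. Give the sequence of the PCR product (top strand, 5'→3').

5'-CGTAATATAACGACCAGGACGACGCGATCCTTCAGTGGAAGGTTAGCATGCCTATGGAGGAGGGGAATTCGAATTGTAGA-3'

The forward primer matches the template at positions 7–15.
Reverse complement of the reverse primer: GAATTGTAGA. This occurs on the top strand at positions 77–86.
The product is the template from position 7 through 86 (80 bp).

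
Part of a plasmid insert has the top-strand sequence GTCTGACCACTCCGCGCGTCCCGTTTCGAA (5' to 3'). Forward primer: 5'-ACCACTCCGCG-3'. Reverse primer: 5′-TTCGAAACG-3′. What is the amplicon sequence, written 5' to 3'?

Forward primer ACCACTCCGCG is found on the top strand at positions 6–16.
The reverse primer's reverse complement is CGTTTCGAA, which matches the template at positions 22–30.
The product is the template from position 6 through 30 (25 bp).

5'-ACCACTCCGCGCGTCCCGTTTCGAA-3'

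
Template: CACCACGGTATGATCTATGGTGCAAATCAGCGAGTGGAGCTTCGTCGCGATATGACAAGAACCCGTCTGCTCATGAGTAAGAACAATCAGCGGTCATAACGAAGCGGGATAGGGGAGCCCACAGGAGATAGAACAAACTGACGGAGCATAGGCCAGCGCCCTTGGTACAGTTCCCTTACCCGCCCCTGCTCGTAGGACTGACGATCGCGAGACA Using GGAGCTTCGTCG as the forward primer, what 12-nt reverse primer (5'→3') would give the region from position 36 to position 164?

5'-CAAGGGCGCTGG-3'

The product's 3' end on the top strand is position 164.
The reverse primer anneals to the top strand over positions 153–164, i.e. to CCAGCGCCCTTG.
Its sequence written 5'→3' is the reverse complement: CAAGGGCGCTGG.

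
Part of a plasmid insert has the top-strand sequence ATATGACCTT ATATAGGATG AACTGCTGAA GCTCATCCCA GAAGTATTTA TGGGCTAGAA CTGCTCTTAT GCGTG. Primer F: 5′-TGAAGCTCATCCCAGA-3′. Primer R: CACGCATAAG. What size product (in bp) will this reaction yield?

49 bp

The forward primer matches the template at positions 27–42.
Reverse complement of the reverse primer: CTTATGCGTG. This occurs on the top strand at positions 66–75.
Amplicon spans positions 27–75: 49 bp.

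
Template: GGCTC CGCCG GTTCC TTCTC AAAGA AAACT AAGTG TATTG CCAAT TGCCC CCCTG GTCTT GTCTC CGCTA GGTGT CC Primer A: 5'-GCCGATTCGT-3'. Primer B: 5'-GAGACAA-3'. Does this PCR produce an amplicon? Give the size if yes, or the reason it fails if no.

No product — primer A has no binding site in the template.

Primer A (GCCGATTCGT) does not match the top strand, and its reverse complement ACGAATCGGC does not match either.
With no annealing site for primer A, no amplification occurs.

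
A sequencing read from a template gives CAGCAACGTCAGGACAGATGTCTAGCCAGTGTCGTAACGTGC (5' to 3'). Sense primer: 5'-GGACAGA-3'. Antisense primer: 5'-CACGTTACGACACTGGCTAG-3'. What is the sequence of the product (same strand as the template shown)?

The forward primer matches the template at positions 12–18.
Reverse complement of the reverse primer: CTAGCCAGTGTCGTAACGTG. This occurs on the top strand at positions 22–41.
The product is the template from position 12 through 41 (30 bp).

5'-GGACAGATGTCTAGCCAGTGTCGTAACGTG-3'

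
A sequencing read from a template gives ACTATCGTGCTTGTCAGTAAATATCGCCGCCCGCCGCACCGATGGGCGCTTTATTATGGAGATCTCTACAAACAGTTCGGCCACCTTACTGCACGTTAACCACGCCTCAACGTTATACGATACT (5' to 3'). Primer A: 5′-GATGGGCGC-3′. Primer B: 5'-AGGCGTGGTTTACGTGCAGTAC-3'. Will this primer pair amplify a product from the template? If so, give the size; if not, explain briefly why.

No product — primer B has no binding site in the template.

Primer B (AGGCGTGGTTTACGTGCAGTAC) does not match the top strand, and its reverse complement GTACTGCACGTAAACCACGCCT does not match either.
With no annealing site for primer B, no amplification occurs.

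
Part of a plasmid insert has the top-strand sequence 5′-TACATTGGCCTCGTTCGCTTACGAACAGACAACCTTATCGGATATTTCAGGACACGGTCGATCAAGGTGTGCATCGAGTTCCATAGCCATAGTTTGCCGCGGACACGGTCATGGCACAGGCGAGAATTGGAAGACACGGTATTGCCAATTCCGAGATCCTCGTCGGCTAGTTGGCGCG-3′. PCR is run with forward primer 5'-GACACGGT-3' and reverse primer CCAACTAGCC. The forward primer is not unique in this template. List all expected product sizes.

124 bp, 73 bp, 42 bp

The forward primer GACACGGT matches the top strand at positions 51–58, 102–109, 133–140.
The reverse primer's reverse complement is GGCTAGTTGG, matching at positions 165–174.
Each forward site pairs with the reverse site to give a product ending at position 174: sizes 124, 73, 42 bp.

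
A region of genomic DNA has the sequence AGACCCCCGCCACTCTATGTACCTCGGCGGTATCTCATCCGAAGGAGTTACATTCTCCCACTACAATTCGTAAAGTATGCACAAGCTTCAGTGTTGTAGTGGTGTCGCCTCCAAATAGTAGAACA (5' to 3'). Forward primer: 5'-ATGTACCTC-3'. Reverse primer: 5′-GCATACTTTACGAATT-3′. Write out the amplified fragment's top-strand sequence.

5'-ATGTACCTCGGCGGTATCTCATCCGAAGGAGTTACATTCTCCCACTACAATTCGTAAAGTATGC-3'

Scanning the template, ATGTACCTC occurs at positions 17–25; this primer anneals to the bottom strand there with its 3' end pointing downstream.
The reverse primer's reverse complement is AATTCGTAAAGTATGC, which matches the template at positions 65–80.
The product is the template from position 17 through 80 (64 bp).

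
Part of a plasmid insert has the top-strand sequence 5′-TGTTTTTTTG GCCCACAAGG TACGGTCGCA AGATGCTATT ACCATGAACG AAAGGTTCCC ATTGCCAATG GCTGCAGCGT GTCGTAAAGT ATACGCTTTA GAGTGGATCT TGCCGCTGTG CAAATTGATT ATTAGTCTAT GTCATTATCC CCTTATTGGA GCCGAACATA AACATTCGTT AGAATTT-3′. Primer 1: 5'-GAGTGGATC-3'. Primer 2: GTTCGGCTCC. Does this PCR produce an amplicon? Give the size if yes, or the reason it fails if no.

Primer 1 (GAGTGGATC) matches the top strand at positions 101–109; it acts as a forward primer.
Primer 2's reverse complement is GGAGCCGAAC, matching the top strand at positions 158–167; it acts as a reverse primer.
The 3' ends face each other across positions 101–167, giving a 67 bp product.

Yes — a 67 bp product.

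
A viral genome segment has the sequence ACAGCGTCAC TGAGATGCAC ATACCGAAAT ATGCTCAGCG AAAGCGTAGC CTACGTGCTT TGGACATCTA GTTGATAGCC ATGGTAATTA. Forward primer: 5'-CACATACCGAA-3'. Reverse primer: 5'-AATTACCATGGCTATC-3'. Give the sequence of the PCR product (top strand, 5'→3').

5'-CACATACCGAAATATGCTCAGCGAAAGCGTAGCCTACGTGCTTTGGACATCTAGTTGATAGCCATGGTAATT-3'

Forward primer CACATACCGAA is found on the top strand at positions 18–28.
Reverse complement of the reverse primer: GATAGCCATGGTAATT. This occurs on the top strand at positions 74–89.
The product is the template from position 18 through 89 (72 bp).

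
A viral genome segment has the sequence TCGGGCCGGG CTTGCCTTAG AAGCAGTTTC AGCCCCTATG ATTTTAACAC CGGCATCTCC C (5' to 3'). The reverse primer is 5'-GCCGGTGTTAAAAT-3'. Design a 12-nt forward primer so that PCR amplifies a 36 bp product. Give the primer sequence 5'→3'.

5'-AGAAGCAGTTTC-3'

The reverse primer's reverse complement ATTTTAACACCGGC matches the template at positions 41–54, so the product ends at position 54.
A 36 bp product then starts at position 54 − 36 + 1 = 19.
The forward primer is identical to the top strand there: AGAAGCAGTTTC.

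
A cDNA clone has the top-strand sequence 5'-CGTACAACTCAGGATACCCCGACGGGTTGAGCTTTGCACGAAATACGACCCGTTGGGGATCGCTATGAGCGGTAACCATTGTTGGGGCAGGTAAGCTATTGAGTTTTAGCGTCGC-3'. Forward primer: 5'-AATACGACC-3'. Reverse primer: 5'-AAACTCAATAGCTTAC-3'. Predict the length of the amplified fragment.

65 bp

Forward primer AATACGACC is found on the top strand at positions 42–50.
Reverse complement of the reverse primer: GTAAGCTATTGAGTTT. This occurs on the top strand at positions 91–106.
The product runs from position 42 to position 106, so its length is 106 − 42 + 1 = 65 bp.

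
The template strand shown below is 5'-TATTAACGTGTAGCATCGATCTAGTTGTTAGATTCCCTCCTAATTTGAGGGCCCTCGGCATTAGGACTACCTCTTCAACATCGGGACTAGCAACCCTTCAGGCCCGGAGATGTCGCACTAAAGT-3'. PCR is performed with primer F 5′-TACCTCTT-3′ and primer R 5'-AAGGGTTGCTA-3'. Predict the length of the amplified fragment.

31 bp

Scanning the template, TACCTCTT occurs at positions 68–75; this primer anneals to the bottom strand there with its 3' end pointing downstream.
The reverse primer's reverse complement is TAGCAACCCTT, which matches the template at positions 88–98.
Amplicon spans positions 68–98: 31 bp.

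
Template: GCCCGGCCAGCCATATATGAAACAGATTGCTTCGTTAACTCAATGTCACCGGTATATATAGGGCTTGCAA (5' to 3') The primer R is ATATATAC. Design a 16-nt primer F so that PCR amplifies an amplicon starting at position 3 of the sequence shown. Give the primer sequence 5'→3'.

5'-CCGGCCAGCCATATAT-3'

The reverse primer's reverse complement GTATATAT matches the template at positions 52–59; the product starts at position 3.
The forward primer is identical to the top strand over positions 3–18: CCGGCCAGCCATATAT.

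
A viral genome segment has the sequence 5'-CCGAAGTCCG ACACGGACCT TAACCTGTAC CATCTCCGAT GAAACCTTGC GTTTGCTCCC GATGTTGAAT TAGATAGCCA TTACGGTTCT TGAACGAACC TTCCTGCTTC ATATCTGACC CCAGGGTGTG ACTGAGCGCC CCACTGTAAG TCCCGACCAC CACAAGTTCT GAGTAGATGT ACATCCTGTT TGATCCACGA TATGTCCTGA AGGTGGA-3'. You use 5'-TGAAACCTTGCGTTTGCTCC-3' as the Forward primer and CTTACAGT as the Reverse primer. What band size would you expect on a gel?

Scanning the template, TGAAACCTTGCGTTTGCTCC occurs at positions 40–59; this primer anneals to the bottom strand there with its 3' end pointing downstream.
Taking the reverse complement of CTTACAGT gives ACTGTAAG, found at positions 143–150 on the template; the primer anneals here to the top strand with its 3' end pointing upstream.
Amplicon spans positions 40–150: 111 bp.

111 bp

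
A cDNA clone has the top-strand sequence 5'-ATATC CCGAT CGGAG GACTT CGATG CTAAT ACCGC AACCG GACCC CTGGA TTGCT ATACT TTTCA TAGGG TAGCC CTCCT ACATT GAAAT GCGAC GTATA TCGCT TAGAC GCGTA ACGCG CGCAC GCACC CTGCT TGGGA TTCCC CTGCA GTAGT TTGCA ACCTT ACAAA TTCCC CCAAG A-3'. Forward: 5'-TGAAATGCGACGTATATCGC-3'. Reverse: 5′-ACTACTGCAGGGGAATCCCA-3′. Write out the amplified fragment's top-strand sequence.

5'-TGAAATGCGACGTATATCGCTTAGACGCGTAACGCGCGCACGCACCCTGCTTGGGATTCCCCTGCAGTAGT-3'

Scanning the template, TGAAATGCGACGTATATCGC occurs at positions 85–104; this primer anneals to the bottom strand there with its 3' end pointing downstream.
Taking the reverse complement of ACTACTGCAGGGGAATCCCA gives TGGGATTCCCCTGCAGTAGT, found at positions 136–155 on the template; the primer anneals here to the top strand with its 3' end pointing upstream.
The product is the template from position 85 through 155 (71 bp).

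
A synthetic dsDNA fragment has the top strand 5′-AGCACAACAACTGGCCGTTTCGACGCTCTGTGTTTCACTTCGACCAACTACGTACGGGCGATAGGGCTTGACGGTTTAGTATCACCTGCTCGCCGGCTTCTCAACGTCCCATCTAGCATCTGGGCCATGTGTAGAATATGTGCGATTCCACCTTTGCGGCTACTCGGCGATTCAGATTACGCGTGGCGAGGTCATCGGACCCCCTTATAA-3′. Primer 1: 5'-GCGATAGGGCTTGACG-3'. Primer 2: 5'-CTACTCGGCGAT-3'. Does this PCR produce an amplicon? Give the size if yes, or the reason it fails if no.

Primer 1 (GCGATAGGGCTTGACG) matches the top strand at positions 58–73 (3' end points downstream).
Primer 2 (CTACTCGGCGAT) also matches the top strand directly, at positions 160–171 — its reverse complement ATCGCCGAGTAG is not present.
Both primers anneal to the bottom strand with 3' ends pointing the same way, so neither can prime synthesis back toward the other.

No product — both primers anneal to the same strand and extend in the same direction.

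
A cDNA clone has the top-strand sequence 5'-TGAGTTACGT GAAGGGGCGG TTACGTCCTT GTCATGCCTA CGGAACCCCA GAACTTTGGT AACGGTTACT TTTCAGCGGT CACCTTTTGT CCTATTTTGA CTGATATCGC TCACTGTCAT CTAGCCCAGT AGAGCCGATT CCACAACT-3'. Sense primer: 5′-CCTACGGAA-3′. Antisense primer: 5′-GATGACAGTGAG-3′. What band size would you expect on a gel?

85 bp

Scanning the template, CCTACGGAA occurs at positions 37–45; this primer anneals to the bottom strand there with its 3' end pointing downstream.
Taking the reverse complement of GATGACAGTGAG gives CTCACTGTCATC, found at positions 110–121 on the template; the primer anneals here to the top strand with its 3' end pointing upstream.
Product length = (reverse-primer end) − (forward-primer start) + 1 = 121 − 37 + 1 = 85 bp.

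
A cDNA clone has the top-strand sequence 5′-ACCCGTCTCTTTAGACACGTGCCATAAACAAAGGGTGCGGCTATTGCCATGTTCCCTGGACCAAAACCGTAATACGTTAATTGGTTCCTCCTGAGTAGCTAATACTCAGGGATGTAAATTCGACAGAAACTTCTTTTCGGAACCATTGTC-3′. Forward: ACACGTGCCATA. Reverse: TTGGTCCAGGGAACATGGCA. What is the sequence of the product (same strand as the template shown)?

5'-ACACGTGCCATAAACAAAGGGTGCGGCTATTGCCATGTTCCCTGGACCAA-3'

Forward primer ACACGTGCCATA is found on the top strand at positions 15–26.
Taking the reverse complement of TTGGTCCAGGGAACATGGCA gives TGCCATGTTCCCTGGACCAA, found at positions 45–64 on the template; the primer anneals here to the top strand with its 3' end pointing upstream.
The product is the template from position 15 through 64 (50 bp).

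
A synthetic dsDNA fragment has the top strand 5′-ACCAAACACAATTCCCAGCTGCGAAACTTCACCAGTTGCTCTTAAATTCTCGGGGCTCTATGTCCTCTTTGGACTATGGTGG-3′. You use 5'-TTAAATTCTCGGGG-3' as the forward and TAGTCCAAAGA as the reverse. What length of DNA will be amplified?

Forward primer TTAAATTCTCGGGG is found on the top strand at positions 42–55.
Reverse complement of the reverse primer: TCTTTGGACTA. This occurs on the top strand at positions 66–76.
The product runs from position 42 to position 76, so its length is 76 − 42 + 1 = 35 bp.

35 bp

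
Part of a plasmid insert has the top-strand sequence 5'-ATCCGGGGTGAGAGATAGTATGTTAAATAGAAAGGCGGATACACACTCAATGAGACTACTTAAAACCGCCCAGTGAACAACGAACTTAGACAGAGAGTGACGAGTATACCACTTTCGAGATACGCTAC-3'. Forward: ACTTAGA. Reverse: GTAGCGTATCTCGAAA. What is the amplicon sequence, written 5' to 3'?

5'-ACTTAGACAGAGAGTGACGAGTATACCACTTTCGAGATACGCTAC-3'

Scanning the template, ACTTAGA occurs at positions 84–90; this primer anneals to the bottom strand there with its 3' end pointing downstream.
Taking the reverse complement of GTAGCGTATCTCGAAA gives TTTCGAGATACGCTAC, found at positions 113–128 on the template; the primer anneals here to the top strand with its 3' end pointing upstream.
The product is the template from position 84 through 128 (45 bp).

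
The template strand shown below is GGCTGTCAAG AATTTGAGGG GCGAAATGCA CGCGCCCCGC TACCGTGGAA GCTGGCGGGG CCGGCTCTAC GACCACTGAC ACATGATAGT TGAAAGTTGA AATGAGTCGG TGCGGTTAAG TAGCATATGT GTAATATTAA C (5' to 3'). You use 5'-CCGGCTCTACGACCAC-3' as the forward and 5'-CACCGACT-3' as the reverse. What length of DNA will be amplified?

The forward primer matches the template at positions 61–76.
The reverse primer's reverse complement is AGTCGGTG, which matches the template at positions 105–112.
The product runs from position 61 to position 112, so its length is 112 − 61 + 1 = 52 bp.

52 bp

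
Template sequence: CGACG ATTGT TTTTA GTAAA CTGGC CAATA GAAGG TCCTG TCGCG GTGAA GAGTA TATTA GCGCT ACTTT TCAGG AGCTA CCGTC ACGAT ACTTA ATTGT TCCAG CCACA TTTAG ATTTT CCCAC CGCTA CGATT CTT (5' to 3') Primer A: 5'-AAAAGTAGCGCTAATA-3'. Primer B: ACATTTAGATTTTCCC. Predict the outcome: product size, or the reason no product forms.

Primer A (AAAAGTAGCGCTAATA) has reverse complement TATTAGCGCTACTTTT, which matches the top strand at positions 56–71; primer A anneals to the top strand there with its 3' end pointing upstream toward position 56.
Primer B (ACATTTAGATTTTCCC) matches the top strand directly at positions 108–123; it anneals to the bottom strand with its 3' end pointing downstream toward position 123.
The 3' ends diverge (primer A extends toward position 1, primer B toward position 138), so the primers never converge on a shared product.

No product — the primers' 3' ends point away from each other.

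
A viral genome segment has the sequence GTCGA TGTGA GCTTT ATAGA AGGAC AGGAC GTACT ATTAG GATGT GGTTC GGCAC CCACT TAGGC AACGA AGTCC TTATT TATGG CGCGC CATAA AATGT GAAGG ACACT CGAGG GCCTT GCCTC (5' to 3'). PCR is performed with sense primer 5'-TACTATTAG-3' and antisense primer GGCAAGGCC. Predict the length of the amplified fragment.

Forward primer TACTATTAG is found on the top strand at positions 32–40.
Reverse complement of the reverse primer: GGCCTTGCC. This occurs on the top strand at positions 115–123.
Amplicon spans positions 32–123: 92 bp.

92 bp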